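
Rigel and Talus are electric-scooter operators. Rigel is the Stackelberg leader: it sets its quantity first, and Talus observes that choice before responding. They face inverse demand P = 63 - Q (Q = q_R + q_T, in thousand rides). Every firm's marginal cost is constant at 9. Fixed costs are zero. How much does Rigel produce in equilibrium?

The follower Talus best-responds to any q_R: π_T = (63 - Q)q_T - 9q_T.
Setting the follower's marginal profit to zero, 54 - q_R - 2q_T = 0, i.e. q_T = (54 - q_R)/2.
The leader anticipates this reaction. Substituting into P = 63 - Q gives P = 36 - (1/2)q_R, so π_R = (36 - (1/2)q_R)q_R - 9q_R.
Maximising: ∂π_R/∂q_R = 27 - q_R = 0, giving q_R = 27.
Then q_T = (54 - 27)/2 = 27/2.

27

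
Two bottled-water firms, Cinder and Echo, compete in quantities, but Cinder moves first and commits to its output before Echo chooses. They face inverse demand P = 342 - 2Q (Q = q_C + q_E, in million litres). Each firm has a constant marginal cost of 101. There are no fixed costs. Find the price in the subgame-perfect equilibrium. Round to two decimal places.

161.25

The follower Echo best-responds to any q_C: π_E = (342 - 2Q)q_E - 101q_E.
Setting the follower's marginal profit to zero, 241 - 2q_C - 4q_E = 0, i.e. q_E = (241 - 2q_C)/4.
Cinder substitutes q_E(q_C) into its own profit: π_C = q_C(342 - 2q_C - (241 - 2q_C)/2) - 101q_C = (443/2 - q_C)q_C - 101q_C.
The leader's first-order condition 241/2 - 2q_C = 0 yields q_C = 241/4.
Then q_E = (241 - 2·(241/4))/4 = 241/8.
Total output Q = 723/8, so price P = 342 - 2·(723/8) = 645/4.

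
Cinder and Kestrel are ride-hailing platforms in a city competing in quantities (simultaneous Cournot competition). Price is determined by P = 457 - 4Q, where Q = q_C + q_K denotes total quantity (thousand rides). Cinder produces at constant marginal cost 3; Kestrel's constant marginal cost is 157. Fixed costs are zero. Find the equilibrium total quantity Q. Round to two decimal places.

62.83

Cinder's profit: π_C = (457 - 4Q)q_C - (3q_C). Setting ∂π_C/∂q_C = 0: 454 - 8q_C - 4(q_K) = 0.
Kestrel's profit: π_K = (457 - 4Q)q_K - (157q_K). Setting ∂π_K/∂q_K = 0: 300 - 8q_K - 4(q_C) = 0.
Rearranging gives the reaction functions q_C = (454 - 4q_K)/8 and q_K = (300 - 4q_C)/8.
Solving the pair: q_C = 152/3, q_K = 73/6.
Total output Q = 152/3 + 73/6 = 377/6.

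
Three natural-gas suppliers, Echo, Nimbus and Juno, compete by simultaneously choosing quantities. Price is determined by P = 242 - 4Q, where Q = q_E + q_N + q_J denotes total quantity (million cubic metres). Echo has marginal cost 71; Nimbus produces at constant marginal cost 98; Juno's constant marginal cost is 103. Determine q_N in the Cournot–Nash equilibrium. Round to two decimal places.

Echo's profit: π_E = (242 - 4Q)q_E - (71q_E). Setting ∂π_E/∂q_E = 0: 171 - 8q_E - 4(q_N + q_J) = 0.
Nimbus's first-order condition: 144 - 8q_N - 4(q_E + q_J) = 0.
Juno's first-order condition: 139 - 8q_J - 4(q_E + q_N) = 0.
Adding the 3 conditions: 454 − 8Q − 8Q = 0, i.e. Q = 227/8.
Back-substituting: q_E = (171 − 227/2)/4 = 115/8, q_N = (144 − 227/2)/4 = 61/8, q_J = (139 − 227/2)/4 = 51/8.

7.63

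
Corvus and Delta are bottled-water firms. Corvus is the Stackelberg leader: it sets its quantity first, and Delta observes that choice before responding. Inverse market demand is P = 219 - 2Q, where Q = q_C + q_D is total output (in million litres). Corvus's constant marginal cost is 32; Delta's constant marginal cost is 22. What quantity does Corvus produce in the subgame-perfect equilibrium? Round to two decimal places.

44.25

The follower Delta best-responds to any q_C: π_D = (219 - 2Q)q_D - 22q_D.
Follower FOC: 197 - 2q_C - 4q_D = 0, so q_D(q_C) = (197 - 2q_C)/4.
The leader anticipates this reaction. Substituting into P = 219 - 2Q gives P = 241/2 - q_C, so π_C = (241/2 - q_C)q_C - 32q_C.
Leader FOC: 177/2 - 2q_C = 0, so q_C = 177/4.
Then q_D = (197 - 2·(177/4))/4 = 217/8.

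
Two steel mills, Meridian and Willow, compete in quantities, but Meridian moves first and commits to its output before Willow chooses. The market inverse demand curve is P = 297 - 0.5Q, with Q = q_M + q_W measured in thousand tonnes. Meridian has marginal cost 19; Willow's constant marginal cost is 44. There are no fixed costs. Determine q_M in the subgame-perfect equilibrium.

303

Solve by backward induction. Given q_M, the follower Willow maximises π_W = (297 - (1/2)q_M - (1/2)q_W)q_W - 44q_W.
∂π_W/∂q_W = 253 - (1/2)q_M - q_W = 0 gives the reaction function q_W = (253 - (1/2)q_M).
The leader anticipates this reaction. Substituting into P = 297 - 0.5Q gives P = 341/2 - (1/4)q_M, so π_M = (341/2 - (1/4)q_M)q_M - 19q_M.
Maximising: ∂π_M/∂q_M = 303/2 - (1/2)q_M = 0, giving q_M = 303.
Then q_W = (253 - (1/2)·303) = 203/2.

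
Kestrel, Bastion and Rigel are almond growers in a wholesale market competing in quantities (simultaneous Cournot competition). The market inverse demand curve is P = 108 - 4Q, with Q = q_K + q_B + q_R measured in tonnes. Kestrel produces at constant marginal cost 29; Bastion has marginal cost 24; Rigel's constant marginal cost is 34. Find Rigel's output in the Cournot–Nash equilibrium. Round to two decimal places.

Kestrel's profit: π_K = (108 - 4Q)q_K - (29q_K). Setting ∂π_K/∂q_K = 0: 79 - 8q_K - 4(q_B + q_R) = 0.
Bastion's first-order condition: 84 - 8q_B - 4(q_K + q_R) = 0.
Rigel's profit: π_R = (108 - 4Q)q_R - (34q_R). Setting ∂π_R/∂q_R = 0: 74 - 8q_R - 4(q_K + q_B) = 0.
Adding the 3 first-order conditions: 237 − 16Q = 0, so Q = 237/16.
Back-substituting: q_K = (79 − 237/4)/4 = 79/16, q_B = (84 − 237/4)/4 = 99/16, q_R = (74 − 237/4)/4 = 59/16.

3.69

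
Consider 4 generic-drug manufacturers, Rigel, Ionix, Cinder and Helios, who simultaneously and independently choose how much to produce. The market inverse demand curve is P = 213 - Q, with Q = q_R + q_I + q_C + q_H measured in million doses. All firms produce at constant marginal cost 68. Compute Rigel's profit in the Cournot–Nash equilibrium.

841

A representative firm's profit is π_i = q_i(213 - Q) - 68q_i.
Setting ∂π_i/∂q_i = 0 with rivals' quantities fixed: 145 - 2q_i - Σ_{j≠i} q_j = 0.
By symmetry each firm produces the same amount; substituting Σ_{j≠i} q_j = 3q_i yields q_i = 145/5 = 29.
Price P = 213 - 116 = 97.
Rigel's profit: (97 - 68)·29 = 841.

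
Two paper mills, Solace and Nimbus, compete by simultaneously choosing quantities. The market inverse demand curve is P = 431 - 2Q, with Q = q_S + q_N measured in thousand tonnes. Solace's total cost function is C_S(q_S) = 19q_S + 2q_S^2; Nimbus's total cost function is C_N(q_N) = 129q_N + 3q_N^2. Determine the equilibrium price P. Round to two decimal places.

Solace's profit: π_S = (431 - 2Q)q_S - (19q_S + 2q_S²). Setting ∂π_S/∂q_S = 0: 412 - 8q_S - 2(q_N) = 0.
Nimbus's first-order condition: 302 - 10q_N - 2(q_S) = 0.
So q_S = (412 - 2q_N)/8 and q_N = (302 - 2q_S)/10.
Solving the pair: q_S = 879/19, q_N = 398/19.
Total output Q = 1277/19, so price P = 431 - 2·(1277/19) = 296.5789.

296.58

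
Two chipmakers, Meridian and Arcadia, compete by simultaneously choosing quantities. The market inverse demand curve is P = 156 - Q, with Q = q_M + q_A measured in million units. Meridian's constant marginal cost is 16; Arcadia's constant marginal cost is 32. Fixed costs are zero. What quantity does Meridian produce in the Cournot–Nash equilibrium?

Meridian's profit: π_M = (156 - Q)q_M - (16q_M). Setting ∂π_M/∂q_M = 0: 140 - 2q_M - (q_A) = 0.
Arcadia's first-order condition: 124 - 2q_A - (q_M) = 0.
Best responses: q_M = (140 - q_A)/2, q_A = (124 - q_M)/2.
Solving the pair: q_M = 52, q_A = 36.

52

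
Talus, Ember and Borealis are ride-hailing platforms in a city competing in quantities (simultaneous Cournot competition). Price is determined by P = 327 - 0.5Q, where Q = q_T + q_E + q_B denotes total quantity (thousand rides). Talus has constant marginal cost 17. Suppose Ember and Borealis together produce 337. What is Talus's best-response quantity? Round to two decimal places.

141.50

With rivals' combined output fixed at 337, Talus's profit is π_T = (327 - (1/2)·337 - (1/2)q_T)q_T - (17q_T) = (317/2 - (1/2)q_T)q_T - (17q_T).
∂π_T/∂q_T = 283/2 - q_T = 0, so q_T = 283/2.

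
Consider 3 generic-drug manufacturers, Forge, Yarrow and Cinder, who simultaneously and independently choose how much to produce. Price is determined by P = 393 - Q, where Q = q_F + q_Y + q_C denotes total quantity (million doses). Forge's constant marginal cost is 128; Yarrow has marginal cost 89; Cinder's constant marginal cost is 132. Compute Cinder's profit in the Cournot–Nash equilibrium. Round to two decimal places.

Forge's profit: π_F = (393 - Q)q_F - (128q_F). Setting ∂π_F/∂q_F = 0: 265 - 2q_F - (q_Y + q_C) = 0.
Yarrow's profit: π_Y = (393 - Q)q_Y - (89q_Y). Setting ∂π_Y/∂q_Y = 0: 304 - 2q_Y - (q_F + q_C) = 0.
Cinder's first-order condition: 261 - 2q_C - (q_F + q_Y) = 0.
Adding the 3 conditions: 830 − 2Q − 2Q = 0, i.e. Q = 415/2.
Back-substituting: q_F = (265 − 415/2) = 115/2, q_Y = (304 − 415/2) = 193/2, q_C = (261 − 415/2) = 107/2.
Price P = 393 - 415/2 = 371/2.
Cinder's profit: (371/2 - 132)·(107/2) = 2862.2500.

2862.25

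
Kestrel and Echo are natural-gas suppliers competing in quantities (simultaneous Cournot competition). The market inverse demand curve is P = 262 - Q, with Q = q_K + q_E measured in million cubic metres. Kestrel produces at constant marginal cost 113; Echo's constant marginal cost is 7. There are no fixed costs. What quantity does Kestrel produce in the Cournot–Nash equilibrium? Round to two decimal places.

Kestrel's profit: π_K = (262 - Q)q_K - (113q_K). Setting ∂π_K/∂q_K = 0: 149 - 2q_K - (q_E) = 0.
Echo's first-order condition: 255 - 2q_E - (q_K) = 0.
So q_K = (149 - q_E)/2 and q_E = (255 - q_K)/2.
Substituting one into the other gives q_K = 43/3 and q_E = 361/3.

14.33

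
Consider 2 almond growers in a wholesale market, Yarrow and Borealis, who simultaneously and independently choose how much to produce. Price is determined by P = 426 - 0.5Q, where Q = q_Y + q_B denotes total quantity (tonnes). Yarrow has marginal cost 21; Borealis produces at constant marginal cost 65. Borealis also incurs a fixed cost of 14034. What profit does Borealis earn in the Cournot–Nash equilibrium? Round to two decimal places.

8296.89

Yarrow's profit: π_Y = (426 - 0.5Q)q_Y - (21q_Y). Setting ∂π_Y/∂q_Y = 0: 405 - q_Y - (1/2)(q_B) = 0.
Borealis's profit: π_B = (426 - 0.5Q)q_B - (65q_B). Setting ∂π_B/∂q_B = 0: 361 - q_B - (1/2)(q_Y) = 0.
Best responses: q_Y = (405 - (1/2)q_B), q_B = (361 - (1/2)q_Y).
Solving the pair: q_Y = 898/3, q_B = 634/3.
Price P = 426 - (1/2)·(1532/3) = 512/3.
Borealis's profit: (512/3 - 65)·(634/3) - 14034 = 8296.8889.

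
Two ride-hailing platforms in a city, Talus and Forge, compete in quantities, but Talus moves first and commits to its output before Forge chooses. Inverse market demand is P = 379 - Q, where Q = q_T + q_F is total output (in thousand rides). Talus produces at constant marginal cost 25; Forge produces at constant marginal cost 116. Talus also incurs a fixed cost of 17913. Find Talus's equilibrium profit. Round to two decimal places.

6840.13

The follower Forge best-responds to any q_T: π_F = (379 - Q)q_F - 116q_F.
∂π_F/∂q_F = 263 - q_T - 2q_F = 0 gives the reaction function q_F = (263 - q_T)/2.
Talus substitutes q_F(q_T) into its own profit: π_T = q_T(379 - q_T - (263 - q_T)/2) - 25q_T = (495/2 - (1/2)q_T)q_T - 25q_T.
The leader's first-order condition 445/2 - q_T = 0 yields q_T = 445/2.
Then q_F = (263 - 445/2)/2 = 81/4.
Price P = 379 - 971/4 = 545/4.
Talus's profit: (545/4 - 25)·(445/2) - 17913 = 6840.1250.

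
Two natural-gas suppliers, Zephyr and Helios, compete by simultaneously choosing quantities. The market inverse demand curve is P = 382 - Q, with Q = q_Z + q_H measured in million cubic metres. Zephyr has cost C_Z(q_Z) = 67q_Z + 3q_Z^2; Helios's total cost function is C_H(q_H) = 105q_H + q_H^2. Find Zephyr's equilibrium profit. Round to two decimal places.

4022.01

Zephyr's profit: π_Z = (382 - Q)q_Z - (67q_Z + 3q_Z²). Setting ∂π_Z/∂q_Z = 0: 315 - 8q_Z - (q_H) = 0.
Helios's profit: π_H = (382 - Q)q_H - (105q_H + q_H²). Setting ∂π_H/∂q_H = 0: 277 - 4q_H - (q_Z) = 0.
Best responses: q_Z = (315 - q_H)/8, q_H = (277 - q_Z)/4.
Substituting one into the other gives q_Z = 983/31 and q_H = 1901/31.
Price P = 382 - 93.0323 = 288.9677.
Zephyr's profit: 288.9677·(983/31) - 67·(983/31) - 3(983/31)² = 4022.0146.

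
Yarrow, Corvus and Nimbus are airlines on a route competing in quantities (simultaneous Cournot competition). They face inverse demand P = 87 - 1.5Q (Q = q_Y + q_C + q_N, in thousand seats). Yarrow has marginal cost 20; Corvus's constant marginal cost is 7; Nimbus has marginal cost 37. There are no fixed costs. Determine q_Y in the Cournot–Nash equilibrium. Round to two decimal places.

11.83

Yarrow's profit: π_Y = (87 - 1.5Q)q_Y - (20q_Y). Setting ∂π_Y/∂q_Y = 0: 67 - 3q_Y - (3/2)(q_C + q_N) = 0.
Corvus's profit: π_C = (87 - 1.5Q)q_C - (7q_C). Setting ∂π_C/∂q_C = 0: 80 - 3q_C - (3/2)(q_Y + q_N) = 0.
Nimbus's first-order condition: 50 - 3q_N - (3/2)(q_Y + q_C) = 0.
Summing all 3 equations gives 197 − 6Q = 0, hence Q = 197/6.
Back-substituting: q_Y = (67 − 197/4)/(3/2) = 71/6, q_C = (80 − 197/4)/(3/2) = 41/2, q_N = (50 − 197/4)/(3/2) = 1/2.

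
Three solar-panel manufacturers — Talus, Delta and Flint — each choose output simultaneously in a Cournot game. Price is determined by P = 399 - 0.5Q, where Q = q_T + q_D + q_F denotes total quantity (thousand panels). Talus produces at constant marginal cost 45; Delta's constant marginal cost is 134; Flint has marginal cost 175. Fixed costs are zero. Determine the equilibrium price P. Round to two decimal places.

Talus's profit: π_T = (399 - 0.5Q)q_T - (45q_T). Setting ∂π_T/∂q_T = 0: 354 - q_T - (1/2)(q_D + q_F) = 0.
Delta's first-order condition: 265 - q_D - (1/2)(q_T + q_F) = 0.
Flint's first-order condition: 224 - q_F - (1/2)(q_T + q_D) = 0.
Adding the 3 first-order conditions: 843 − 2Q = 0, so Q = 843/2.
Back-substituting: q_T = (354 − 843/4)/(1/2) = 573/2, q_D = (265 − 843/4)/(1/2) = 217/2, q_F = (224 − 843/4)/(1/2) = 53/2.
Total output Q = 843/2, so price P = 399 - (1/2)·(843/2) = 753/4.

188.25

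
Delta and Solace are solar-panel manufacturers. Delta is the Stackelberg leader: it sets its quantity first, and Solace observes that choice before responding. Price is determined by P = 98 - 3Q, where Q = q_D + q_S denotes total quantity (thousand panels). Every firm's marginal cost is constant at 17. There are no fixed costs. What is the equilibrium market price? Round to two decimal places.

Solve by backward induction. Given q_D, the follower Solace maximises π_S = (98 - 3q_D - 3q_S)q_S - 17q_S.
Follower FOC: 81 - 3q_D - 6q_S = 0, so q_S(q_D) = (81 - 3q_D)/6.
The leader anticipates this reaction. Substituting into P = 98 - 3Q gives P = 115/2 - (3/2)q_D, so π_D = (115/2 - (3/2)q_D)q_D - 17q_D.
Leader FOC: 81/2 - 3q_D = 0, so q_D = 27/2.
Then q_S = (81 - 3·(27/2))/6 = 27/4.
Total output Q = 81/4, so price P = 98 - 3·(81/4) = 149/4.

37.25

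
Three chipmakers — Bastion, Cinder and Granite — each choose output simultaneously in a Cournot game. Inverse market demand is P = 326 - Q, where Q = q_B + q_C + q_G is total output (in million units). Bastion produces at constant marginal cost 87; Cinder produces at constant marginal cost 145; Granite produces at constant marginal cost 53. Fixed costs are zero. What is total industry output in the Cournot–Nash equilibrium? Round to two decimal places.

173.25

Bastion's profit: π_B = (326 - Q)q_B - (87q_B). Setting ∂π_B/∂q_B = 0: 239 - 2q_B - (q_C + q_G) = 0.
Cinder's first-order condition: 181 - 2q_C - (q_B + q_G) = 0.
Granite's profit: π_G = (326 - Q)q_G - (53q_G). Setting ∂π_G/∂q_G = 0: 273 - 2q_G - (q_B + q_C) = 0.
Adding the 3 first-order conditions: 693 − 4Q = 0, so Q = 693/4.
Back-substituting: q_B = (239 − 693/4) = 263/4, q_C = (181 − 693/4) = 31/4, q_G = (273 − 693/4) = 399/4.
Total output Q = 263/4 + 31/4 + 399/4 = 693/4.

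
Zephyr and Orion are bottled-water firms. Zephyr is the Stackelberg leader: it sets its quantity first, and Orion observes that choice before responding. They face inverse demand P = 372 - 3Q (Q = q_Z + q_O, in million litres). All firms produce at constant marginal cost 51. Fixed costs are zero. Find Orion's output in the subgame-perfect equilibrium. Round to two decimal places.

26.75

Solve by backward induction. Given q_Z, the follower Orion maximises π_O = (372 - 3q_Z - 3q_O)q_O - 51q_O.
∂π_O/∂q_O = 321 - 3q_Z - 6q_O = 0 gives the reaction function q_O = (321 - 3q_Z)/6.
The leader anticipates this reaction. Substituting into P = 372 - 3Q gives P = 423/2 - (3/2)q_Z, so π_Z = (423/2 - (3/2)q_Z)q_Z - 51q_Z.
Leader FOC: 321/2 - 3q_Z = 0, so q_Z = 107/2.
Then q_O = (321 - 3·(107/2))/6 = 107/4.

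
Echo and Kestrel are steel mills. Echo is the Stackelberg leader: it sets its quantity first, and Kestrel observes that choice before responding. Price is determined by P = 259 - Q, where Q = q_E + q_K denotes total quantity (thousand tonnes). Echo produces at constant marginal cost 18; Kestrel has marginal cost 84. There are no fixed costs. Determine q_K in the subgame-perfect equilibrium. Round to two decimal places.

10.75

The follower Kestrel best-responds to any q_E: π_K = (259 - Q)q_K - 84q_K.
Setting the follower's marginal profit to zero, 175 - q_E - 2q_K = 0, i.e. q_K = (175 - q_E)/2.
Echo substitutes q_K(q_E) into its own profit: π_E = q_E(259 - q_E - (175 - q_E)/2) - 18q_E = (343/2 - (1/2)q_E)q_E - 18q_E.
Maximising: ∂π_E/∂q_E = 307/2 - q_E = 0, giving q_E = 307/2.
Then q_K = (175 - 307/2)/2 = 43/4.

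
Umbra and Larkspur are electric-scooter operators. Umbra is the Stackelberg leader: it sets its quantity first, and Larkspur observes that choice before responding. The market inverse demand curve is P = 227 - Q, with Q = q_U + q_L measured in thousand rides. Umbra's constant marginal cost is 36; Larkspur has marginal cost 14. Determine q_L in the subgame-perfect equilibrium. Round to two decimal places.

64.25

Solve by backward induction. Given q_U, the follower Larkspur maximises π_L = (227 - q_U - q_L)q_L - 14q_L.
Follower FOC: 213 - q_U - 2q_L = 0, so q_L(q_U) = (213 - q_U)/2.
Umbra substitutes q_L(q_U) into its own profit: π_U = q_U(227 - q_U - (213 - q_U)/2) - 36q_U = (241/2 - (1/2)q_U)q_U - 36q_U.
Leader FOC: 169/2 - q_U = 0, so q_U = 169/2.
Then q_L = (213 - 169/2)/2 = 257/4.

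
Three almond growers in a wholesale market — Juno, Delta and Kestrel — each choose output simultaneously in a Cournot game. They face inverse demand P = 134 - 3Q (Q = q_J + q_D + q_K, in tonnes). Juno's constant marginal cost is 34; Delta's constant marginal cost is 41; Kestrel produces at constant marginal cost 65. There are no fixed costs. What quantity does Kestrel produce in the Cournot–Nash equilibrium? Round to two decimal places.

1.17

Juno's profit: π_J = (134 - 3Q)q_J - (34q_J). Setting ∂π_J/∂q_J = 0: 100 - 6q_J - 3(q_D + q_K) = 0.
Delta's profit: π_D = (134 - 3Q)q_D - (41q_D). Setting ∂π_D/∂q_D = 0: 93 - 6q_D - 3(q_J + q_K) = 0.
Kestrel's profit: π_K = (134 - 3Q)q_K - (65q_K). Setting ∂π_K/∂q_K = 0: 69 - 6q_K - 3(q_J + q_D) = 0.
Adding the 3 conditions: 262 − 6Q − 6Q = 0, i.e. Q = 131/6.
Back-substituting: q_J = (100 − 131/2)/3 = 23/2, q_D = (93 − 131/2)/3 = 55/6, q_K = (69 − 131/2)/3 = 7/6.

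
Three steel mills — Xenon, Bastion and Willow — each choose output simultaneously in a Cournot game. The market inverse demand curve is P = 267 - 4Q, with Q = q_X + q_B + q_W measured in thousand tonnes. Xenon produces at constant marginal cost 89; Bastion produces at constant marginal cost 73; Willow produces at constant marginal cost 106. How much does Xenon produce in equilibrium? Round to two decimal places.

11.19

Xenon's profit: π_X = (267 - 4Q)q_X - (89q_X). Setting ∂π_X/∂q_X = 0: 178 - 8q_X - 4(q_B + q_W) = 0.
Bastion's first-order condition: 194 - 8q_B - 4(q_X + q_W) = 0.
Willow's first-order condition: 161 - 8q_W - 4(q_X + q_B) = 0.
Adding the 3 conditions: 533 − 8Q − 8Q = 0, i.e. Q = 533/16.
Back-substituting: q_X = (178 − 533/4)/4 = 179/16, q_B = (194 − 533/4)/4 = 243/16, q_W = (161 − 533/4)/4 = 111/16.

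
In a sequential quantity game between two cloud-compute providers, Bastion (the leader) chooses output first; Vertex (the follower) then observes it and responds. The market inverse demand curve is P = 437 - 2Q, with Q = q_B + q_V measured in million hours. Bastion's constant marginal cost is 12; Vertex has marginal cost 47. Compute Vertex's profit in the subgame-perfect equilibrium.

The follower Vertex best-responds to any q_B: π_V = (437 - 2Q)q_V - 47q_V.
Setting the follower's marginal profit to zero, 390 - 2q_B - 4q_V = 0, i.e. q_V = (390 - 2q_B)/4.
Bastion substitutes q_V(q_B) into its own profit: π_B = q_B(437 - 2q_B - (390 - 2q_B)/2) - 12q_B = (242 - q_B)q_B - 12q_B.
Leader FOC: 230 - 2q_B = 0, so q_B = 115.
Then q_V = (390 - 2·115)/4 = 40.
Price P = 437 - 2·155 = 127.
Vertex's profit: (127 - 47)·40 = 3200.

3200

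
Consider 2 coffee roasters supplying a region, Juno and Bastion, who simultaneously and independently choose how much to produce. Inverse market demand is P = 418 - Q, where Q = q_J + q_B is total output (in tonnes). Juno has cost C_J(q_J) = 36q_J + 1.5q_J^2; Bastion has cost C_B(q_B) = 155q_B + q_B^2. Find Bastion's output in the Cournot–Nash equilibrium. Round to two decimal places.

49.11

Juno's profit: π_J = (418 - Q)q_J - (36q_J + (3/2)q_J²). Setting ∂π_J/∂q_J = 0: 382 - 5q_J - (q_B) = 0.
Bastion's first-order condition: 263 - 4q_B - (q_J) = 0.
Rearranging gives the reaction functions q_J = (382 - q_B)/5 and q_B = (263 - q_J)/4.
Solving the pair: q_J = 1265/19, q_B = 933/19.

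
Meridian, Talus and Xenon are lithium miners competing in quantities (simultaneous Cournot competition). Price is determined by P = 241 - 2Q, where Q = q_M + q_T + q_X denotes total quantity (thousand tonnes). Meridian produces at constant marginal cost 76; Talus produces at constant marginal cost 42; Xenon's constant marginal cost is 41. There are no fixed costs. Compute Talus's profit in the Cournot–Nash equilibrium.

1682

Meridian's profit: π_M = (241 - 2Q)q_M - (76q_M). Setting ∂π_M/∂q_M = 0: 165 - 4q_M - 2(q_T + q_X) = 0.
Talus's profit: π_T = (241 - 2Q)q_T - (42q_T). Setting ∂π_T/∂q_T = 0: 199 - 4q_T - 2(q_M + q_X) = 0.
Xenon's first-order condition: 200 - 4q_X - 2(q_M + q_T) = 0.
Adding the 3 first-order conditions: 564 − 8Q = 0, so Q = 141/2.
Back-substituting: q_M = (165 − 141)/2 = 12, q_T = (199 − 141)/2 = 29, q_X = (200 − 141)/2 = 59/2.
Price P = 241 - 2·(141/2) = 100.
Talus's profit: (100 - 42)·29 = 1682.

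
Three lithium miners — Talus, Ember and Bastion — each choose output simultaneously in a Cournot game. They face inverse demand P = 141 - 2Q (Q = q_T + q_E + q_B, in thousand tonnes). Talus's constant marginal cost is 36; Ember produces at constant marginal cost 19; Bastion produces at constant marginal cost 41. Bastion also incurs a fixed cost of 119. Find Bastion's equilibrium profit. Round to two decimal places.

47.53

Talus's profit: π_T = (141 - 2Q)q_T - (36q_T). Setting ∂π_T/∂q_T = 0: 105 - 4q_T - 2(q_E + q_B) = 0.
Ember's first-order condition: 122 - 4q_E - 2(q_T + q_B) = 0.
Bastion's profit: π_B = (141 - 2Q)q_B - (41q_B). Setting ∂π_B/∂q_B = 0: 100 - 4q_B - 2(q_T + q_E) = 0.
Adding the 3 first-order conditions: 327 − 8Q = 0, so Q = 327/8.
Back-substituting: q_T = (105 − 327/4)/2 = 93/8, q_E = (122 − 327/4)/2 = 161/8, q_B = (100 − 327/4)/2 = 73/8.
Price P = 141 - 2·(327/8) = 237/4.
Bastion's profit: (237/4 - 41)·(73/8) - 119 = 1521/32.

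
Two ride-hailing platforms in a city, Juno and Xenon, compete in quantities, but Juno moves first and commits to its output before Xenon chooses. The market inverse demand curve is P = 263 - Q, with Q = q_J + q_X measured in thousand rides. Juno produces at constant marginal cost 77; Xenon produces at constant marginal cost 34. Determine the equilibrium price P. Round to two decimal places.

Solve by backward induction. Given q_J, the follower Xenon maximises π_X = (263 - q_J - q_X)q_X - 34q_X.
Setting the follower's marginal profit to zero, 229 - q_J - 2q_X = 0, i.e. q_X = (229 - q_J)/2.
Juno substitutes q_X(q_J) into its own profit: π_J = q_J(263 - q_J - (229 - q_J)/2) - 77q_J = (297/2 - (1/2)q_J)q_J - 77q_J.
Leader FOC: 143/2 - q_J = 0, so q_J = 143/2.
Then q_X = (229 - 143/2)/2 = 315/4.
Total output Q = 601/4, so price P = 263 - 601/4 = 451/4.

112.75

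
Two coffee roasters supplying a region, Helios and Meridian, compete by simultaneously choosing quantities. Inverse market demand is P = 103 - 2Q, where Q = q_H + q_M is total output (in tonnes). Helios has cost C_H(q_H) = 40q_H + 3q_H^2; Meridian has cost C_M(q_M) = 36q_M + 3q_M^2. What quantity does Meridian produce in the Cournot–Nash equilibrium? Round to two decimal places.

Helios's profit: π_H = (103 - 2Q)q_H - (40q_H + 3q_H²). Setting ∂π_H/∂q_H = 0: 63 - 10q_H - 2(q_M) = 0.
Meridian's first-order condition: 67 - 10q_M - 2(q_H) = 0.
Rearranging gives the reaction functions q_H = (63 - 2q_M)/10 and q_M = (67 - 2q_H)/10.
Solving the pair: q_H = 31/6, q_M = 17/3.

5.67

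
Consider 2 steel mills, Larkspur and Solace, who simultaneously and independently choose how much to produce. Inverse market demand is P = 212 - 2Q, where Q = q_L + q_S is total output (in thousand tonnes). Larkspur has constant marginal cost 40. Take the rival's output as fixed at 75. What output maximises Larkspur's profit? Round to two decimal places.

With the rival's output fixed at 75, Larkspur's profit is π_L = (212 - 2·75 - 2q_L)q_L - (40q_L) = (62 - 2q_L)q_L - (40q_L).
∂π_L/∂q_L = 22 - 4q_L = 0, so q_L = 11/2.

5.50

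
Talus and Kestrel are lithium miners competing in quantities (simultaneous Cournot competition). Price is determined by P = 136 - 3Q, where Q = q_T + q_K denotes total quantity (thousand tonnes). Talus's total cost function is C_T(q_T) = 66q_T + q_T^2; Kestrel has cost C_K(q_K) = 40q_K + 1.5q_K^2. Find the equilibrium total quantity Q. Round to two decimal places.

14.29

Talus's profit: π_T = (136 - 3Q)q_T - (66q_T + q_T²). Setting ∂π_T/∂q_T = 0: 70 - 8q_T - 3(q_K) = 0.
Kestrel's profit: π_K = (136 - 3Q)q_K - (40q_K + (3/2)q_K²). Setting ∂π_K/∂q_K = 0: 96 - 9q_K - 3(q_T) = 0.
So q_T = (70 - 3q_K)/8 and q_K = (96 - 3q_T)/9.
Substituting one into the other gives q_T = 38/7 and q_K = 62/7.
Total output Q = 38/7 + 62/7 = 100/7.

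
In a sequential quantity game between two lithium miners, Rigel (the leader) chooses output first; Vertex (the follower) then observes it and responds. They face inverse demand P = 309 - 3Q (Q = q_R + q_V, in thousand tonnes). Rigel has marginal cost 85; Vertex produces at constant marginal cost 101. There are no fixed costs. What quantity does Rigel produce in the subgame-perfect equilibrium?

The follower Vertex best-responds to any q_R: π_V = (309 - 3Q)q_V - 101q_V.
Follower FOC: 208 - 3q_R - 6q_V = 0, so q_V(q_R) = (208 - 3q_R)/6.
The leader anticipates this reaction. Substituting into P = 309 - 3Q gives P = 205 - (3/2)q_R, so π_R = (205 - (3/2)q_R)q_R - 85q_R.
Leader FOC: 120 - 3q_R = 0, so q_R = 40.
Then q_V = (208 - 3·40)/6 = 44/3.

40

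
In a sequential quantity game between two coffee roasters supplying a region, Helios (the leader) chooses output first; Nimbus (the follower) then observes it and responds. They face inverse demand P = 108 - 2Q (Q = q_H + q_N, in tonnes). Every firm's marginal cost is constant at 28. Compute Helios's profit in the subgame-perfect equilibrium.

Solve by backward induction. Given q_H, the follower Nimbus maximises π_N = (108 - 2q_H - 2q_N)q_N - 28q_N.
Follower FOC: 80 - 2q_H - 4q_N = 0, so q_N(q_H) = (80 - 2q_H)/4.
The leader anticipates this reaction. Substituting into P = 108 - 2Q gives P = 68 - q_H, so π_H = (68 - q_H)q_H - 28q_H.
Leader FOC: 40 - 2q_H = 0, so q_H = 20.
Then q_N = (80 - 2·20)/4 = 10.
Price P = 108 - 2·30 = 48.
Helios's profit: (48 - 28)·20 = 400.

400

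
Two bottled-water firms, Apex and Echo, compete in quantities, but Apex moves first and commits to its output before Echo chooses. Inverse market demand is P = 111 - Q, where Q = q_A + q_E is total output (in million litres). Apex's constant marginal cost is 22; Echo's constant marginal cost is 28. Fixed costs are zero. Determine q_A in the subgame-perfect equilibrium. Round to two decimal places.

Solve by backward induction. Given q_A, the follower Echo maximises π_E = (111 - q_A - q_E)q_E - 28q_E.
Setting the follower's marginal profit to zero, 83 - q_A - 2q_E = 0, i.e. q_E = (83 - q_A)/2.
The leader anticipates this reaction. Substituting into P = 111 - Q gives P = 139/2 - (1/2)q_A, so π_A = (139/2 - (1/2)q_A)q_A - 22q_A.
Leader FOC: 95/2 - q_A = 0, so q_A = 95/2.
Then q_E = (83 - 95/2)/2 = 71/4.

47.50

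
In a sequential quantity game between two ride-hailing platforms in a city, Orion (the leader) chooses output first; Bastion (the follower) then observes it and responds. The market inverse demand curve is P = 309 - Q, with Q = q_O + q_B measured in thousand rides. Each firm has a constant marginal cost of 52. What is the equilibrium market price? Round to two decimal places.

Solve by backward induction. Given q_O, the follower Bastion maximises π_B = (309 - q_O - q_B)q_B - 52q_B.
Follower FOC: 257 - q_O - 2q_B = 0, so q_B(q_O) = (257 - q_O)/2.
Orion substitutes q_B(q_O) into its own profit: π_O = q_O(309 - q_O - (257 - q_O)/2) - 52q_O = (361/2 - (1/2)q_O)q_O - 52q_O.
The leader's first-order condition 257/2 - q_O = 0 yields q_O = 257/2.
Then q_B = (257 - 257/2)/2 = 257/4.
Total output Q = 771/4, so price P = 309 - 771/4 = 465/4.

116.25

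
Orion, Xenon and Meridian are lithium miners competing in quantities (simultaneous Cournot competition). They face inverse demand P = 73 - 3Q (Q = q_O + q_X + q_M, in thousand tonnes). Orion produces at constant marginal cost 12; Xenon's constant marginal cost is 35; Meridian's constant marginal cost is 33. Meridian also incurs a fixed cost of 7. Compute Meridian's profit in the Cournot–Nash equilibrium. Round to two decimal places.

2.19

Orion's profit: π_O = (73 - 3Q)q_O - (12q_O). Setting ∂π_O/∂q_O = 0: 61 - 6q_O - 3(q_X + q_M) = 0.
Xenon's profit: π_X = (73 - 3Q)q_X - (35q_X). Setting ∂π_X/∂q_X = 0: 38 - 6q_X - 3(q_O + q_M) = 0.
Meridian's first-order condition: 40 - 6q_M - 3(q_O + q_X) = 0.
Summing all 3 equations gives 139 − 12Q = 0, hence Q = 139/12.
Back-substituting: q_O = (61 − 139/4)/3 = 35/4, q_X = (38 − 139/4)/3 = 13/12, q_M = (40 − 139/4)/3 = 7/4.
Price P = 73 - 3·(139/12) = 153/4.
Meridian's profit: (153/4 - 33)·(7/4) - 7 = 35/16.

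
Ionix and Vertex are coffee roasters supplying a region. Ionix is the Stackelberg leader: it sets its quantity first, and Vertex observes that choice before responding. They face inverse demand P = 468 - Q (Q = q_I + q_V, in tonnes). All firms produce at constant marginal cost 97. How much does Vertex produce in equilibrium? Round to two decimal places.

92.75

Solve by backward induction. Given q_I, the follower Vertex maximises π_V = (468 - q_I - q_V)q_V - 97q_V.
∂π_V/∂q_V = 371 - q_I - 2q_V = 0 gives the reaction function q_V = (371 - q_I)/2.
Ionix substitutes q_V(q_I) into its own profit: π_I = q_I(468 - q_I - (371 - q_I)/2) - 97q_I = (565/2 - (1/2)q_I)q_I - 97q_I.
Maximising: ∂π_I/∂q_I = 371/2 - q_I = 0, giving q_I = 371/2.
Then q_V = (371 - 371/2)/2 = 371/4.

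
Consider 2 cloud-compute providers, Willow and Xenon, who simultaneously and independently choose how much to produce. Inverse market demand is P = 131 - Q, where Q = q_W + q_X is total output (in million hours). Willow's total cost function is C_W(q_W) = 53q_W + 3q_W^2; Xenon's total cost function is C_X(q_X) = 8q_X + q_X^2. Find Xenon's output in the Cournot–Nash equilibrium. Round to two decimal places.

Willow's profit: π_W = (131 - Q)q_W - (53q_W + 3q_W²). Setting ∂π_W/∂q_W = 0: 78 - 8q_W - (q_X) = 0.
Xenon's profit: π_X = (131 - Q)q_X - (8q_X + q_X²). Setting ∂π_X/∂q_X = 0: 123 - 4q_X - (q_W) = 0.
So q_W = (78 - q_X)/8 and q_X = (123 - q_W)/4.
Solving the pair: q_W = 189/31, q_X = 906/31.

29.23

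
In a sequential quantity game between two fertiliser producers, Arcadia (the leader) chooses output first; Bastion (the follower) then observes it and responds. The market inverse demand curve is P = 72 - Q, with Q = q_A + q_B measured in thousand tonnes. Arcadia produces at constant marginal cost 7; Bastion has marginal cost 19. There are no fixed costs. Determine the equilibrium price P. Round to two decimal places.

The follower Bastion best-responds to any q_A: π_B = (72 - Q)q_B - 19q_B.
∂π_B/∂q_B = 53 - q_A - 2q_B = 0 gives the reaction function q_B = (53 - q_A)/2.
The leader anticipates this reaction. Substituting into P = 72 - Q gives P = 91/2 - (1/2)q_A, so π_A = (91/2 - (1/2)q_A)q_A - 7q_A.
Leader FOC: 77/2 - q_A = 0, so q_A = 77/2.
Then q_B = (53 - 77/2)/2 = 29/4.
Total output Q = 183/4, so price P = 72 - 183/4 = 105/4.

26.25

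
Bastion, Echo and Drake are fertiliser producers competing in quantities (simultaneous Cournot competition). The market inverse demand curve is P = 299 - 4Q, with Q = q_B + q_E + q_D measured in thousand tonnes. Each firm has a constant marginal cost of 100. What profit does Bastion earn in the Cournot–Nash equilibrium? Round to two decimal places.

Each firm earns π_i = (299 - 4Q)q_i - 100q_i.
First-order condition (treating rivals' output as given): 199 - 8q_i - 4·Σ_{j≠i} q_j = 0.
With identical firms every q_j equals q_i, so Σ_{j≠i} q_j = 2q_i and 199 = 16q_i, giving q_i = 199/16.
Price P = 299 - 4·(597/16) = 599/4.
Bastion's profit: (599/4 - 100)·(199/16) = 618.7656.

618.77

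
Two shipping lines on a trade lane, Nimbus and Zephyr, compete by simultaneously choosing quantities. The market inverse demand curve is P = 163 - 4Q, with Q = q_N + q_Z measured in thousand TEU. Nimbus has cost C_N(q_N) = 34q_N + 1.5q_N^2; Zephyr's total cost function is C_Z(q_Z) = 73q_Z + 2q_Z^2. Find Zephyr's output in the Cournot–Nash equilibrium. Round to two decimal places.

4.09

Nimbus's profit: π_N = (163 - 4Q)q_N - (34q_N + (3/2)q_N²). Setting ∂π_N/∂q_N = 0: 129 - 11q_N - 4(q_Z) = 0.
Zephyr's profit: π_Z = (163 - 4Q)q_Z - (73q_Z + 2q_Z²). Setting ∂π_Z/∂q_Z = 0: 90 - 12q_Z - 4(q_N) = 0.
So q_N = (129 - 4q_Z)/11 and q_Z = (90 - 4q_N)/12.
Substituting one into the other gives q_N = 297/29 and q_Z = 237/58.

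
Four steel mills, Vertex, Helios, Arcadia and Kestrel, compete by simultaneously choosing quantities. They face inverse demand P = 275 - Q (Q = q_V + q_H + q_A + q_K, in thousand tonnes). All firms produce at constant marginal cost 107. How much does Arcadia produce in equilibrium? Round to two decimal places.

Each firm earns π_i = (275 - Q)q_i - 107q_i.
Setting ∂π_i/∂q_i = 0 with rivals' quantities fixed: 168 - 2q_i - Σ_{j≠i} q_j = 0.
By symmetry each firm produces the same amount; substituting Σ_{j≠i} q_j = 3q_i yields q_i = 168/5.

33.60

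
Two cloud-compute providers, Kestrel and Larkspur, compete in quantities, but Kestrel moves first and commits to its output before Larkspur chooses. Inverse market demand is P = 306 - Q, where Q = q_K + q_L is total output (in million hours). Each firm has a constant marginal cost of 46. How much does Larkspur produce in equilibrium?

The follower Larkspur best-responds to any q_K: π_L = (306 - Q)q_L - 46q_L.
Setting the follower's marginal profit to zero, 260 - q_K - 2q_L = 0, i.e. q_L = (260 - q_K)/2.
The leader anticipates this reaction. Substituting into P = 306 - Q gives P = 176 - (1/2)q_K, so π_K = (176 - (1/2)q_K)q_K - 46q_K.
Maximising: ∂π_K/∂q_K = 130 - q_K = 0, giving q_K = 130.
Then q_L = (260 - 130)/2 = 65.

65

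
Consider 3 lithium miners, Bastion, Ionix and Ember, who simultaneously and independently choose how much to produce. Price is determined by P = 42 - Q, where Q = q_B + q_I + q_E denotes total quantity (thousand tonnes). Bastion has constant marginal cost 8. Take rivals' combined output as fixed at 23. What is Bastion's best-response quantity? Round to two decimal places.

5.50

With rivals' combined output fixed at 23, Bastion's profit is π_B = (42 - 23 - q_B)q_B - (8q_B) = (19 - q_B)q_B - (8q_B).
∂π_B/∂q_B = 11 - 2q_B = 0, so q_B = 11/2.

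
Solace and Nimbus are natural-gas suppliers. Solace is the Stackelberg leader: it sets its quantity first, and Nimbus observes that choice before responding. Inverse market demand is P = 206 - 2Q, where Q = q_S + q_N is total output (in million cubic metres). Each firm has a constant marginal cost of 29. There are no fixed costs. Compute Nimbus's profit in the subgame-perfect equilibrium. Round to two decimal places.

979.03

The follower Nimbus best-responds to any q_S: π_N = (206 - 2Q)q_N - 29q_N.
Setting the follower's marginal profit to zero, 177 - 2q_S - 4q_N = 0, i.e. q_N = (177 - 2q_S)/4.
The leader anticipates this reaction. Substituting into P = 206 - 2Q gives P = 235/2 - q_S, so π_S = (235/2 - q_S)q_S - 29q_S.
Leader FOC: 177/2 - 2q_S = 0, so q_S = 177/4.
Then q_N = (177 - 2·(177/4))/4 = 177/8.
Price P = 206 - 2·(531/8) = 293/4.
Nimbus's profit: (293/4 - 29)·(177/8) = 979.0313.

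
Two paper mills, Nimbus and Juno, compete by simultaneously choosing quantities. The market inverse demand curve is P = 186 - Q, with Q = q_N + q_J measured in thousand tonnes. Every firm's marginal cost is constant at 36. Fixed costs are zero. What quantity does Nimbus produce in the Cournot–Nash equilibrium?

Each firm earns π_i = (186 - Q)q_i - 36q_i.
Setting ∂π_i/∂q_i = 0 with rivals' quantities fixed: 150 - 2q_i - q_j = 0.
By symmetry each firm produces the same amount; substituting q_j = q_i yields q_i = 150/3 = 50.

50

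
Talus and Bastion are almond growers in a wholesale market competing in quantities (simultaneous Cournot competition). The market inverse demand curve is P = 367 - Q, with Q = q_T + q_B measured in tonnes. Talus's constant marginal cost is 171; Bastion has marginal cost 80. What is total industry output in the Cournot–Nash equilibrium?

161

Talus's profit: π_T = (367 - Q)q_T - (171q_T). Setting ∂π_T/∂q_T = 0: 196 - 2q_T - (q_B) = 0.
Bastion's profit: π_B = (367 - Q)q_B - (80q_B). Setting ∂π_B/∂q_B = 0: 287 - 2q_B - (q_T) = 0.
Best responses: q_T = (196 - q_B)/2, q_B = (287 - q_T)/2.
Substituting one into the other gives q_T = 35 and q_B = 126.
Total output Q = 35 + 126 = 161.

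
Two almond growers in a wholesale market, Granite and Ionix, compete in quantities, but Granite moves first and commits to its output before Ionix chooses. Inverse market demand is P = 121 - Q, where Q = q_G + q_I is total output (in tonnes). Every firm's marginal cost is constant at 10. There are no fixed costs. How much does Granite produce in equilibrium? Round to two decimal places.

The follower Ionix best-responds to any q_G: π_I = (121 - Q)q_I - 10q_I.
Setting the follower's marginal profit to zero, 111 - q_G - 2q_I = 0, i.e. q_I = (111 - q_G)/2.
Granite substitutes q_I(q_G) into its own profit: π_G = q_G(121 - q_G - (111 - q_G)/2) - 10q_G = (131/2 - (1/2)q_G)q_G - 10q_G.
Maximising: ∂π_G/∂q_G = 111/2 - q_G = 0, giving q_G = 111/2.
Then q_I = (111 - 111/2)/2 = 111/4.

55.50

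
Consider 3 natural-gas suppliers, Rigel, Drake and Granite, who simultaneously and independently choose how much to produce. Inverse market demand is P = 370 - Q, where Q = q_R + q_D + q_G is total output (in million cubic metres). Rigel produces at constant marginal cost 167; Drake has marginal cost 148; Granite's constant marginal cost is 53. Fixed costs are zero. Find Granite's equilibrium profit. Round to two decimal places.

Rigel's profit: π_R = (370 - Q)q_R - (167q_R). Setting ∂π_R/∂q_R = 0: 203 - 2q_R - (q_D + q_G) = 0.
Drake's profit: π_D = (370 - Q)q_D - (148q_D). Setting ∂π_D/∂q_D = 0: 222 - 2q_D - (q_R + q_G) = 0.
Granite's profit: π_G = (370 - Q)q_G - (53q_G). Setting ∂π_G/∂q_G = 0: 317 - 2q_G - (q_R + q_D) = 0.
Adding the 3 first-order conditions: 742 − 4Q = 0, so Q = 371/2.
Back-substituting: q_R = (203 − 371/2) = 35/2, q_D = (222 − 371/2) = 73/2, q_G = (317 − 371/2) = 263/2.
Price P = 370 - 371/2 = 369/2.
Granite's profit: (369/2 - 53)·(263/2) = 17292.2500.

17292.25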